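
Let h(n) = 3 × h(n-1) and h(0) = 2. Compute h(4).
Computing step by step:
h(0) = 2
h(1) = 3 × 2 = 6
h(2) = 3 × 6 = 18
h(3) = 3 × 18 = 54
h(4) = 3 × 54 = 162

162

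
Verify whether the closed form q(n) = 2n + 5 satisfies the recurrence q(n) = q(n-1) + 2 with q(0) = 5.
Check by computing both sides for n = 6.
From the recurrence with q(0) = 5:
  q(0) = 5, q(1) = 7, q(2) = 9, q(3) = 11, q(4) = 13, q(5) = 15, q(6) = 17
  so the recurrence gives q(6) = 17.
From the proposed closed form q(n) = 2n + 5:
  q(6) = 17.
Both sides give 17 at n = 6, and the initial condition(s) match, so the closed form is consistent.

Yes, the closed form is correct.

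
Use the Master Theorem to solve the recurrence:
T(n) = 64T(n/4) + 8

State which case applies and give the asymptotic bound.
Master Theorem template: T(n) = a·T(n/b) + f(n).
Here: a=64, b=4, f(n)=8
Compute log_b(a) = log_4(64) = 3.
f(n) = 8 = O(n^(3-ε)) with ε = 3. Case 1: T(n) = Θ(n^log_b(a)) = Θ(n^3).

Case 1: T(n) = Θ(n^3)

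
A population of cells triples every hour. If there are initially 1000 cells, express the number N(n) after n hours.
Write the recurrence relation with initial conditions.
Each hour multiplies the count by 3, so the count after n hours depends only on the count after n-1 hours: N(n) = 3 × N(n-1). The starting count gives N(0) = 1000.
Unrolling n times gives the closed form N(n) = 1000 × 3ⁿ.

N(n) = 3 × N(n-1), N(0) = 1000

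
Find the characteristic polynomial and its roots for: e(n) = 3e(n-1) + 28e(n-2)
Substitute e(n) = rⁿ and divide through by rⁿ⁻²: r² - 3r - 28 = 0
Factor: (r - 7)(r + 4) = 0, so r = 7, -4.
General solution: e(n) = A·7ⁿ + B·(-4)ⁿ

Characteristic: r² - 3r - 28 = 0, Roots: r = 7, -4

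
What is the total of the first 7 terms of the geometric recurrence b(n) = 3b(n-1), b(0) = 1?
Computing the sequence terms: 1, 3, 9, 27, 81, 243, 729
Adding these values together:

1093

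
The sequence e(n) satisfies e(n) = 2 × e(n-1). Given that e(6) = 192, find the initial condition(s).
In general e(n) = 2ⁿ · e(0). At n = 6: e(0) = e(6) / 2^6 = 192 / 64 = 3.

e(0) = 3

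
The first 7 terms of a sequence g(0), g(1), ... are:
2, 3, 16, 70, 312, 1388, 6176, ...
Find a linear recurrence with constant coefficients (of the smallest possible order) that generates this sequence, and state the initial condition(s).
Look for the lowest-order linear relation among consecutive terms.
Observation: g(n) - 4·g(n-1) - (2)·g(n-2) = 0 holds for the shown terms, and no order-1 relation g(n) = α·g(n-1) + β fits.
Check at n=3: 4·16 + (2)·3 = 70. ✓

g(n) = 4g(n-1) + 2g(n-2), g(0) = 2, g(1) = 3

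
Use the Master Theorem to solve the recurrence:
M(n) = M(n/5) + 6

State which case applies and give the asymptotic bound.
Master Theorem template: M(n) = a·M(n/b) + f(n).
Here: a=1, b=5, f(n)=6
Compute log_b(a) = log_5(1) = 0.
f(n) = 6 = Θ(1). Case 2: M(n) = Θ(log n).

Case 2: M(n) = Θ(log n)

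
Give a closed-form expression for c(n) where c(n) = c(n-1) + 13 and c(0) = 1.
Recurrence: c(n) = c(n-1) + 13, initial: c(0) = 1.
Each step adds 13, so c(n) = c(0) + 13n = 13n + 1.

c(n) = 13n + 1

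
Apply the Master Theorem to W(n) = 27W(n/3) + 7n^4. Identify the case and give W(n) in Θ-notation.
Master Theorem template: W(n) = a·W(n/b) + f(n).
Here: a=27, b=3, f(n)=7n^4
Compute log_b(a) = log_3(27) = 3.
f(n) = 7n^4 = Ω(n^(3+ε)) with ε = 1, and the regularity condition holds (a·f(n/b) = (a/b^4)·f(n) with a/b^4 = 3^-1 < 1). Case 3: W(n) = Θ(f(n)) = Θ(n^4).

Case 3: W(n) = Θ(n^4)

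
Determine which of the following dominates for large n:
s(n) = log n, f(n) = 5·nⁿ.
Comparing growth rates:
Growth-rate hierarchy: log n ≺ any polynomial ≺ any exponential cⁿ (c>1) ≺ n! ≺ nⁿ.
super-exponential nⁿ dominates logarithmic asymptotically.

f(n) grows faster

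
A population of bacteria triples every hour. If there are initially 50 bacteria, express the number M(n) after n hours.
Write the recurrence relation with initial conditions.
Each hour multiplies the count by 3, so the count after n hours depends only on the count after n-1 hours: M(n) = 3 × M(n-1). The starting count gives M(0) = 50.
Unrolling n times gives the closed form M(n) = 50 × 3ⁿ.

M(n) = 3 × M(n-1), M(0) = 50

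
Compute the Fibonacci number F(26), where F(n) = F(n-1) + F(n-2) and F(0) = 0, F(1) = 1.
Computing the sequence terms:
0, 1, 1, 2, 3, 5, 8, 13, 21, 34, 55, 89, 144, 233, 377, 610, 987, 1597, 2584, 4181, 6765, 10946, 17711, 28657, 46368, 75025, 121393

121393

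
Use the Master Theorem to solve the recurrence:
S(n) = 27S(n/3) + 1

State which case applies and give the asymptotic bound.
Master Theorem template: S(n) = a·S(n/b) + f(n).
Here: a=27, b=3, f(n)=1
Compute log_b(a) = log_3(27) = 3.
f(n) = 1 = O(n^(3-ε)) with ε = 3. Case 1: S(n) = Θ(n^log_b(a)) = Θ(n^3).

Case 1: S(n) = Θ(n^3)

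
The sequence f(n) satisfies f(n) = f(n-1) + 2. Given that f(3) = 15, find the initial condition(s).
f(3) = f(0) + 3·2, so f(0) = 15 - 6 = 9.

f(0) = 9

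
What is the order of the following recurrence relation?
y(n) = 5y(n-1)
The order is the largest lag k for which y(n-k) appears. Here the deepest term is y(n-1), so the order is 1.

Order 1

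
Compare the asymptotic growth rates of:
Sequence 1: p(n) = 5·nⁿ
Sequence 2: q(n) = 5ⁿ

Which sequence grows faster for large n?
Comparing growth rates:
Growth-rate hierarchy: log n ≺ any polynomial ≺ any exponential cⁿ (c>1) ≺ n! ≺ nⁿ.
super-exponential nⁿ dominates exponential base 5 asymptotically.

p(n) grows faster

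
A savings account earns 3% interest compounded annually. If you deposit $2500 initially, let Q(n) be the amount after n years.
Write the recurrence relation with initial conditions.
Each year the balance grows by 3%, i.e. is multiplied by 1 + 3/100 = 1.03, so Q(n) = 1.03 × Q(n-1). The initial deposit gives Q(0) = 2500.
Unrolling gives the closed form Q(n) = 2500 × (1.03)ⁿ.

Q(n) = 1.03 × Q(n-1), Q(0) = 2500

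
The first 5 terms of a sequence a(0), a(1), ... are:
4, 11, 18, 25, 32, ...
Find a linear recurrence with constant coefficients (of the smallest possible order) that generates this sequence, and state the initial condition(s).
Look for the lowest-order linear relation among consecutive terms.
Observation: consecutive differences are constant (= 7).
Check at n=2: 1·11 + 7 = 18. ✓

a(n) = a(n-1) + 7, a(0) = 4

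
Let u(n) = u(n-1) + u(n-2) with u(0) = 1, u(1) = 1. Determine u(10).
Computing the sequence terms:
1, 1, 2, 3, 5, 8, 13, 21, 34, 55, 89

89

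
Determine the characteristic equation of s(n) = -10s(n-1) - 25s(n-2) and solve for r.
Substitute s(n) = rⁿ and divide through by rⁿ⁻²: r² + 10r + 25 = 0
Factor: (r + 5)² = 0, so r = -5 (double root).
General solution: s(n) = (A + Bn)·(-5)ⁿ

Characteristic: r² + 10r + 25 = 0, Roots: r = -5 (double root)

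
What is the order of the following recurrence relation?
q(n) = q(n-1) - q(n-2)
The order is the largest lag k for which q(n-k) appears. Here the deepest term is q(n-2), so the order is 2.

Order 2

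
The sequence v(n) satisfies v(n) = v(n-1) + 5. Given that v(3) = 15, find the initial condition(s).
v(3) = v(0) + 3·5, so v(0) = 15 - 15 = 0.

v(0) = 0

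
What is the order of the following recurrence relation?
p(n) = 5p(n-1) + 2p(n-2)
The order is the largest lag k for which p(n-k) appears. Here the deepest term is p(n-2), so the order is 2.

Order 2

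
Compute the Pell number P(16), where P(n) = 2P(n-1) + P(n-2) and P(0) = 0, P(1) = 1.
Computing the sequence terms:
0, 1, 2, 5, 12, 29, 70, 169, 408, 985, 2378, 5741, 13860, 33461, 80782, 195025, 470832

470832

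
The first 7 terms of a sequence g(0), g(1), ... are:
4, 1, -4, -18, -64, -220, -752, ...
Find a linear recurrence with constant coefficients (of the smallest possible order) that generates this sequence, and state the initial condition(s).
Look for the lowest-order linear relation among consecutive terms.
Observation: g(n) - 4·g(n-1) - (-2)·g(n-2) = 0 holds for the shown terms, and no order-1 relation g(n) = α·g(n-1) + β fits.
Check at n=3: 4·-4 + (-2)·1 = -18. ✓

g(n) = 4g(n-1) - 2g(n-2), g(0) = 4, g(1) = 1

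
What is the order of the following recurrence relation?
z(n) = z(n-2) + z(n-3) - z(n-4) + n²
The order is the largest lag k for which z(n-k) appears. Here the deepest term is z(n-4) (the n² term is non-homogeneous and does not affect the order), so the order is 4.

Order 4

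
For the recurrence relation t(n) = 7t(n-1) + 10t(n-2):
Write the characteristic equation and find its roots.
Substitute t(n) = rⁿ and divide through by rⁿ⁻²: r² - 7r - 10 = 0
Discriminant: 7² + 4·10 = 89, not a perfect square, so by the quadratic formula r = (7 ± √89)/2.
General solution: t(n) = A·r₁ⁿ + B·r₂ⁿ where r₁,r₂ = (7 ± √89)/2

Characteristic: r² - 7r - 10 = 0, Roots: r = (7 ± √89)/2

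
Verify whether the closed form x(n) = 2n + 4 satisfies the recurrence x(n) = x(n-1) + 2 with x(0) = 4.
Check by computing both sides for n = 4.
From the recurrence with x(0) = 4:
  x(0) = 4, x(1) = 6, x(2) = 8, x(3) = 10, x(4) = 12
  so the recurrence gives x(4) = 12.
From the proposed closed form x(n) = 2n + 4:
  x(4) = 12.
Both sides give 12 at n = 4, and the initial condition(s) match, so the closed form is consistent.

Yes, the closed form is correct.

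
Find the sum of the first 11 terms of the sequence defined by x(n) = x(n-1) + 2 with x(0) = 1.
Computing the sequence terms: 1, 3, 5, 7, 9, 11, 13, 15, 17, 19, 21
Adding these values together:

121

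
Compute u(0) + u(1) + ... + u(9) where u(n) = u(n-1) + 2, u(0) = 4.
Computing the sequence terms: 4, 6, 8, 10, 12, 14, 16, 18, 20, 22
Adding these values together:

130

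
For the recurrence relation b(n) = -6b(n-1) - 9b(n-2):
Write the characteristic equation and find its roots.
Substitute b(n) = rⁿ and divide through by rⁿ⁻²: r² + 6r + 9 = 0
Factor: (r + 3)² = 0, so r = -3 (double root).
General solution: b(n) = (A + Bn)·(-3)ⁿ

Characteristic: r² + 6r + 9 = 0, Roots: r = -3 (double root)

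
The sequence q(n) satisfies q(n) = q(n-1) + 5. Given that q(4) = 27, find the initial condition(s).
q(4) = q(0) + 4·5, so q(0) = 27 - 20 = 7.

q(0) = 7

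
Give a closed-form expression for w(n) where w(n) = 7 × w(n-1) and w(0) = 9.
Recurrence: w(n) = 7 × w(n-1), initial: w(0) = 9.
Each term is 7 times the previous, so this is geometric with ratio 7. After n steps: w(n) = w(0)·7ⁿ = 9·7ⁿ.

w(n) = 9·7ⁿ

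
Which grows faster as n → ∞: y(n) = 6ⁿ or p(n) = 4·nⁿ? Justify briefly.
Comparing growth rates:
Growth-rate hierarchy: log n ≺ any polynomial ≺ any exponential cⁿ (c>1) ≺ n! ≺ nⁿ.
super-exponential nⁿ dominates exponential base 6 asymptotically.

p(n) grows faster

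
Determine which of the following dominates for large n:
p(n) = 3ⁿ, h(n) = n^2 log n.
Comparing growth rates:
Growth-rate hierarchy: log n ≺ any polynomial ≺ any exponential cⁿ (c>1) ≺ n! ≺ nⁿ.
exponential base 3 dominates polynomial degree 2 (with log factor) asymptotically.

p(n) grows faster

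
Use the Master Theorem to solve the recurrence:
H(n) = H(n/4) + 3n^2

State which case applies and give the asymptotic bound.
Master Theorem template: H(n) = a·H(n/b) + f(n).
Here: a=1, b=4, f(n)=3n^2
Compute log_b(a) = log_4(1) = 0.
f(n) = 3n^2 = Ω(n^(0+ε)) with ε = 2, and the regularity condition holds (a·f(n/b) = (a/b^2)·f(n) with a/b^2 = 4^-2 < 1). Case 3: H(n) = Θ(f(n)) = Θ(n^2).

Case 3: H(n) = Θ(n^2)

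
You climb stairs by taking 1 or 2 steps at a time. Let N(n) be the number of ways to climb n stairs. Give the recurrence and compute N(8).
Condition on the size of the last step (1 to 2): before it there were n-1, …, n-2 stairs climbed, and these cases are disjoint, so N(n) = N(n-1) + N(n-2) (Fibonacci-type sequence).
Initial conditions by direct count (compositions of i into parts ≤ 2): N(1) = 1; N(2) = 2.
Iterating the recurrence: N(3) = 3, N(4) = 5, N(5) = 8, N(6) = 13, N(7) = 21, N(8) = 34.

N(n) = N(n-1) + N(n-2), N(1) = 1, N(2) = 2; N(8) = 34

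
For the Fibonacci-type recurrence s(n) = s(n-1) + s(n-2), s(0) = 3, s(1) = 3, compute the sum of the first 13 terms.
Computing the sequence terms: 3, 3, 6, 9, 15, 24, 39, 63, 102, 165, 267, 432, 699
Adding these values together:

1827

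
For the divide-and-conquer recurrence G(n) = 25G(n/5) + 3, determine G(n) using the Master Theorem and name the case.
Master Theorem template: G(n) = a·G(n/b) + f(n).
Here: a=25, b=5, f(n)=3
Compute log_b(a) = log_5(25) = 2.
f(n) = 3 = O(n^(2-ε)) with ε = 2. Case 1: G(n) = Θ(n^log_b(a)) = Θ(n^2).

Case 1: G(n) = Θ(n^2)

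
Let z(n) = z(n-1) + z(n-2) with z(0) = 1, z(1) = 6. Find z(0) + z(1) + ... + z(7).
Computing the sequence terms: 1, 6, 7, 13, 20, 33, 53, 86
Adding these values together:

219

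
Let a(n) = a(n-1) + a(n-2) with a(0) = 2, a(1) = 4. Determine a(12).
Computing the sequence terms:
2, 4, 6, 10, 16, 26, 42, 68, 110, 178, 288, 466, 754

754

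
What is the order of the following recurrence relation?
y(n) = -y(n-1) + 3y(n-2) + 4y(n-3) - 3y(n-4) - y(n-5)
The order is the largest lag k for which y(n-k) appears. Here the deepest term is y(n-5), so the order is 5.

Order 5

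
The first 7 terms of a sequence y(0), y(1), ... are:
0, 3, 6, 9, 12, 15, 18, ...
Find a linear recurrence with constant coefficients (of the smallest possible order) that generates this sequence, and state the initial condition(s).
Look for the lowest-order linear relation among consecutive terms.
Observation: consecutive differences are constant (= 3).
Check at n=2: 1·3 + 3 = 6. ✓

y(n) = y(n-1) + 3, y(0) = 0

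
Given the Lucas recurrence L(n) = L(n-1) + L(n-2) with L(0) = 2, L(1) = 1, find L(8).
Computing the sequence terms:
2, 1, 3, 4, 7, 11, 18, 29, 47

47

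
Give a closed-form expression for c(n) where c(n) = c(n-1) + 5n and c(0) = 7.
Recurrence: c(n) = c(n-1) + 5n, initial: c(0) = 7.
Telescoping: c(n) = c(0) + 5·Σᵢ₌₁ⁿ i = 7 + 5·n(n+1)/2.

c(n) = 5·n(n+1)/2 + 7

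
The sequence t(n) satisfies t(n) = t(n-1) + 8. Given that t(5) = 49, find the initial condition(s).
t(5) = t(0) + 5·8, so t(0) = 49 - 40 = 9.

t(0) = 9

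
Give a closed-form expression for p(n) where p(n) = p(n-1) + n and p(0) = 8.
Recurrence: p(n) = p(n-1) + n, initial: p(0) = 8.
Telescoping: p(n) = p(0) + Σᵢ₌₁ⁿ i = 8 + n(n+1)/2.

p(n) = n(n+1)/2 + 8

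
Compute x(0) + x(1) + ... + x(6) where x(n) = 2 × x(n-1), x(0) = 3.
Computing the sequence terms: 3, 6, 12, 24, 48, 96, 192
Adding these values together:

381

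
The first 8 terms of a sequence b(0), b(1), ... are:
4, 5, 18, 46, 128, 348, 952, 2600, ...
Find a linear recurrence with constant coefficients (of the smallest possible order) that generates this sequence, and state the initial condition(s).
Look for the lowest-order linear relation among consecutive terms.
Observation: b(n) - 2·b(n-1) - (2)·b(n-2) = 0 holds for the shown terms, and no order-1 relation b(n) = α·b(n-1) + β fits.
Check at n=3: 2·18 + (2)·5 = 46. ✓

b(n) = 2b(n-1) + 2b(n-2), b(0) = 4, b(1) = 5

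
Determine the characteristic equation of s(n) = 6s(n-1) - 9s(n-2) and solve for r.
Substitute s(n) = rⁿ and divide through by rⁿ⁻²: r² - 6r + 9 = 0
Factor: (r - 3)² = 0, so r = 3 (double root).
General solution: s(n) = (A + Bn)·3ⁿ

Characteristic: r² - 6r + 9 = 0, Roots: r = 3 (double root)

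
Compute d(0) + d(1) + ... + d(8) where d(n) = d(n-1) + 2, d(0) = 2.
Computing the sequence terms: 2, 4, 6, 8, 10, 12, 14, 16, 18
Adding these values together:

90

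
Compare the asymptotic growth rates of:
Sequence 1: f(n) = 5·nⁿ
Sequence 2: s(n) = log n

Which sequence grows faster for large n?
Comparing growth rates:
Growth-rate hierarchy: log n ≺ any polynomial ≺ any exponential cⁿ (c>1) ≺ n! ≺ nⁿ.
super-exponential nⁿ dominates logarithmic asymptotically.

f(n) grows faster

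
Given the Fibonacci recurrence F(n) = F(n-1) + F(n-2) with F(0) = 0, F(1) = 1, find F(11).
Computing the sequence terms:
0, 1, 1, 2, 3, 5, 8, 13, 21, 34, 55, 89

89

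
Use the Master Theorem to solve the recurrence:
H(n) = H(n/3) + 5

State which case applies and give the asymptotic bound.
Master Theorem template: H(n) = a·H(n/b) + f(n).
Here: a=1, b=3, f(n)=5
Compute log_b(a) = log_3(1) = 0.
f(n) = 5 = Θ(1). Case 2: H(n) = Θ(log n).

Case 2: H(n) = Θ(log n)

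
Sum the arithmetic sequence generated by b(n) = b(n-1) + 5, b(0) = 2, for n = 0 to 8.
Computing the sequence terms: 2, 7, 12, 17, 22, 27, 32, 37, 42
Adding these values together:

198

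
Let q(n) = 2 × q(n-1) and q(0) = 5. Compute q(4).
Computing step by step:
q(0) = 5
q(1) = 2 × 5 = 10
q(2) = 2 × 10 = 20
q(3) = 2 × 20 = 40
q(4) = 2 × 40 = 80

80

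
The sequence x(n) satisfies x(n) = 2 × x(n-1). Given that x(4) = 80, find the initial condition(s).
In general x(n) = 2ⁿ · x(0). At n = 4: x(0) = x(4) / 2^4 = 80 / 16 = 5.

x(0) = 5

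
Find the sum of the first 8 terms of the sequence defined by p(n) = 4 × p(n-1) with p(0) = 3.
Computing the sequence terms: 3, 12, 48, 192, 768, 3072, 12288, 49152
Adding these values together:

65535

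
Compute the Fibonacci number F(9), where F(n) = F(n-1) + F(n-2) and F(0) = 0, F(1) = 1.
Computing the sequence terms:
0, 1, 1, 2, 3, 5, 8, 13, 21, 34

34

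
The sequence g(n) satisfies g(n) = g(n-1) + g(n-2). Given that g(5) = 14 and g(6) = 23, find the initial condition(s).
Work backwards using g(k) = g(k+2) - g(k+1):
g(4) = g(6) - g(5) = 23 - 14 = 9
g(3) = g(5) - g(4) = 14 - 9 = 5
g(2) = g(4) - g(3) = 9 - 5 = 4
g(1) = g(3) - g(2) = 5 - 4 = 1
g(0) = g(2) - g(1) = 4 - 1 = 3

g(0) = 3, g(1) = 1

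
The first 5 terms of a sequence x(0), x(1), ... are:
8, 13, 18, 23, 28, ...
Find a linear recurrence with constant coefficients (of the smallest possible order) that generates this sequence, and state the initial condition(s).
Look for the lowest-order linear relation among consecutive terms.
Observation: consecutive differences are constant (= 5).
Check at n=2: 1·13 + 5 = 18. ✓

x(n) = x(n-1) + 5, x(0) = 8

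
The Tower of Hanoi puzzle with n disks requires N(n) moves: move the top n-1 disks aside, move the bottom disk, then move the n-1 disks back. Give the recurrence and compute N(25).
Moving n disks = move the top n-1 disks aside (N(n-1) moves) + move the largest disk (1 move) + move the n-1 disks back on top (N(n-1) moves), so N(n) = 2N(n-1) + 1, with N(1) = 1 (a single disk takes one move).
First terms: 1, 3, 7, 15, 31, 63, … — each is one less than a power of 2. Indeed N(n) + 1 = 2(N(n-1) + 1) with N(1) + 1 = 2, so N(n) + 1 = 2ⁿ and N(n) = 2ⁿ - 1.
Hence N(25) = 2^25 - 1 = 33554432 - 1 = 33554431.

N(n) = 2N(n-1) + 1, N(1) = 1; N(25) = 33554431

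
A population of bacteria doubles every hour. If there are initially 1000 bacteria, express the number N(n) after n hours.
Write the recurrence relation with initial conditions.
Each hour multiplies the count by 2, so the count after n hours depends only on the count after n-1 hours: N(n) = 2 × N(n-1). The starting count gives N(0) = 1000.
Unrolling n times gives the closed form N(n) = 1000 × 2ⁿ.

N(n) = 2 × N(n-1), N(0) = 1000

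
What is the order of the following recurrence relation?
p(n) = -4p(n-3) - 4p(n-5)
The order is the largest lag k for which p(n-k) appears. Here the deepest term is p(n-5), so the order is 5.

Order 5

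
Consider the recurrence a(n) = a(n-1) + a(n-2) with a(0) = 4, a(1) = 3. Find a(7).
Computing the sequence terms:
4, 3, 7, 10, 17, 27, 44, 71

71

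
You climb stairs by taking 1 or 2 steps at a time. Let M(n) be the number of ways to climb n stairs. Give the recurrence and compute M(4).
Condition on the size of the last step (1 to 2): before it there were n-1, …, n-2 stairs climbed, and these cases are disjoint, so M(n) = M(n-1) + M(n-2) (Fibonacci-type sequence).
Initial conditions by direct count (compositions of i into parts ≤ 2): M(1) = 1; M(2) = 2.
Iterating the recurrence: M(3) = 3, M(4) = 5.

M(n) = M(n-1) + M(n-2), M(1) = 1, M(2) = 2; M(4) = 5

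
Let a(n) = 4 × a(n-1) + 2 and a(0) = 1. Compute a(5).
Computing step by step:
a(0) = 1
a(1) = 4 × 1 + 2 = 6
a(2) = 4 × 6 + 2 = 26
a(3) = 4 × 26 + 2 = 106
a(4) = 4 × 106 + 2 = 426
a(5) = 4 × 426 + 2 = 1706

1706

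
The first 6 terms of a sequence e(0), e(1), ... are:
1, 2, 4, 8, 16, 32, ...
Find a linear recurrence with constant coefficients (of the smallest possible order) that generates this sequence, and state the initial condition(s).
Look for the lowest-order linear relation among consecutive terms.
Observation: each term is 2× the previous.
Check at n=2: 2·2 = 4. ✓

e(n) = 2 × e(n-1), e(0) = 1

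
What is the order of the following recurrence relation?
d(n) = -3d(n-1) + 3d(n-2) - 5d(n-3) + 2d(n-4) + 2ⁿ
The order is the largest lag k for which d(n-k) appears. Here the deepest term is d(n-4) (the 2ⁿ term is non-homogeneous and does not affect the order), so the order is 4.

Order 4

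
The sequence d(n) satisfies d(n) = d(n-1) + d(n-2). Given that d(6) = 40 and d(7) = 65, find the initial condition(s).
Work backwards using d(k) = d(k+2) - d(k+1):
d(5) = d(7) - d(6) = 65 - 40 = 25
d(4) = d(6) - d(5) = 40 - 25 = 15
d(3) = d(5) - d(4) = 25 - 15 = 10
d(2) = d(4) - d(3) = 15 - 10 = 5
d(1) = d(3) - d(2) = 10 - 5 = 5
d(0) = d(2) - d(1) = 5 - 5 = 0

d(0) = 0, d(1) = 5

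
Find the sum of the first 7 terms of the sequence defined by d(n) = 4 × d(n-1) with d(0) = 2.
Computing the sequence terms: 2, 8, 32, 128, 512, 2048, 8192
Adding these values together:

10922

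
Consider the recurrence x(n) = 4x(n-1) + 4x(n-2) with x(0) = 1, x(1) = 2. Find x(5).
Computing the sequence terms:
1, 2, 12, 56, 272, 1312

1312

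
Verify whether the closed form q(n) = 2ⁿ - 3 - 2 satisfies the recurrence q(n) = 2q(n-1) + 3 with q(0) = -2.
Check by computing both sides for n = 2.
From the recurrence with q(0) = -2:
  q(0) = -2, q(1) = -1, q(2) = 1
  so the recurrence gives q(2) = 1.
From the proposed closed form q(n) = 2ⁿ - 3 - 2:
  q(2) = -1.
The recurrence gives 1 but the closed form gives -1, so the closed form does not satisfy the recurrence.

No, the closed form is incorrect.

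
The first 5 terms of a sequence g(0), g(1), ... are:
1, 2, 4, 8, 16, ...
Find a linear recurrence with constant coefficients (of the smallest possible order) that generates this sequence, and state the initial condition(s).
Look for the lowest-order linear relation among consecutive terms.
Observation: each term is 2× the previous.
Check at n=2: 2·2 = 4. ✓

g(n) = 2 × g(n-1), g(0) = 1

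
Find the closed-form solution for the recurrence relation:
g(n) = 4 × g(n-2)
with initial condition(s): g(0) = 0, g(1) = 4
Recurrence: g(n) = 4 × g(n-2), initial: g(0) = 0, g(1) = 4.
Characteristic equation: r² - 4 = 0, which factors as (r - 2)(r + 2) = 0, so r = 2, -2. General solution g(n) = A·2ⁿ + B·(-2)ⁿ. From g(0) = 0: A + B = 0. From g(1) = 4: 2A - 2B = 4. Solving gives A = 1, B = -1.

g(n) = 2ⁿ - (-2)ⁿ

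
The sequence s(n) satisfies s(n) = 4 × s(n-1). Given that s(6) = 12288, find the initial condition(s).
In general s(n) = 4ⁿ · s(0). At n = 6: s(0) = s(6) / 4^6 = 12288 / 4096 = 3.

s(0) = 3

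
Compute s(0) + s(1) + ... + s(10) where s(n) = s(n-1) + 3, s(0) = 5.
Computing the sequence terms: 5, 8, 11, 14, 17, 20, 23, 26, 29, 32, 35
Adding these values together:

220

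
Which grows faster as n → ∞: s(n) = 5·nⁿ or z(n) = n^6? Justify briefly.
Comparing growth rates:
Growth-rate hierarchy: log n ≺ any polynomial ≺ any exponential cⁿ (c>1) ≺ n! ≺ nⁿ.
super-exponential nⁿ dominates polynomial degree 6 asymptotically.

s(n) grows faster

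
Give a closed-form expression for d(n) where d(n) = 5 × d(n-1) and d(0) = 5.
Recurrence: d(n) = 5 × d(n-1), initial: d(0) = 5.
Each term is 5 times the previous, so this is geometric with ratio 5. After n steps: d(n) = d(0)·5ⁿ = 5·5ⁿ.

d(n) = 5·5ⁿ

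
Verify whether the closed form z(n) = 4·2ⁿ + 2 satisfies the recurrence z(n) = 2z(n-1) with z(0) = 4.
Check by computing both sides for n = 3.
From the recurrence with z(0) = 4:
  z(0) = 4, z(1) = 8, z(2) = 16, z(3) = 32
  so the recurrence gives z(3) = 32.
From the proposed closed form z(n) = 4·2ⁿ + 2:
  z(3) = 34.
The recurrence gives 32 but the closed form gives 34, so the closed form does not satisfy the recurrence.

No, the closed form is incorrect.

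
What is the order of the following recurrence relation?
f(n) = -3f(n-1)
The order is the largest lag k for which f(n-k) appears. Here the deepest term is f(n-1), so the order is 1.

Order 1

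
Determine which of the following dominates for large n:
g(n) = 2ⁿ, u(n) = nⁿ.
Comparing growth rates:
Growth-rate hierarchy: log n ≺ any polynomial ≺ any exponential cⁿ (c>1) ≺ n! ≺ nⁿ.
super-exponential nⁿ dominates exponential base 2 asymptotically.

u(n) grows faster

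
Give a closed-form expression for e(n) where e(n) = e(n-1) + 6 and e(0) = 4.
Recurrence: e(n) = e(n-1) + 6, initial: e(0) = 4.
Each step adds 6, so e(n) = e(0) + 6n = 6n + 4.

e(n) = 6n + 4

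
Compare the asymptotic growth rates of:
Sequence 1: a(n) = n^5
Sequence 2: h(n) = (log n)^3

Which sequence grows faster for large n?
Comparing growth rates:
Growth-rate hierarchy: log n ≺ any polynomial ≺ any exponential cⁿ (c>1) ≺ n! ≺ nⁿ.
polynomial degree 5 dominates polylogarithmic (log n)^3 asymptotically.

a(n) grows faster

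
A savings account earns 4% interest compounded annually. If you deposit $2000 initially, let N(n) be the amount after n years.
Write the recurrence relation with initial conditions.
Each year the balance grows by 4%, i.e. is multiplied by 1 + 4/100 = 1.04, so N(n) = 1.04 × N(n-1). The initial deposit gives N(0) = 2000.
Unrolling gives the closed form N(n) = 2000 × (1.04)ⁿ.

N(n) = 1.04 × N(n-1), N(0) = 2000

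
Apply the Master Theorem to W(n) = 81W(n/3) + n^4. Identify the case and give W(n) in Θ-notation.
Master Theorem template: W(n) = a·W(n/b) + f(n).
Here: a=81, b=3, f(n)=n^4
Compute log_b(a) = log_3(81) = 4.
f(n) = n^4 = Θ(n^4). Case 2: W(n) = Θ(n^4 log n).

Case 2: W(n) = Θ(n^4 log n)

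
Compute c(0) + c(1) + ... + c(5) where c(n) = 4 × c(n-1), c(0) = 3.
Computing the sequence terms: 3, 12, 48, 192, 768, 3072
Adding these values together:

4095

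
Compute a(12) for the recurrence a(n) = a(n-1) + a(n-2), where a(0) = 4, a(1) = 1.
Computing the sequence terms:
4, 1, 5, 6, 11, 17, 28, 45, 73, 118, 191, 309, 500

500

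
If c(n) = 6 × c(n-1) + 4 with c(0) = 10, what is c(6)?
Computing step by step:
c(0) = 10
c(1) = 6 × 10 + 4 = 64
c(2) = 6 × 64 + 4 = 388
c(3) = 6 × 388 + 4 = 2332
c(4) = 6 × 2332 + 4 = 13996
c(5) = 6 × 13996 + 4 = 83980
c(6) = 6 × 83980 + 4 = 503884

503884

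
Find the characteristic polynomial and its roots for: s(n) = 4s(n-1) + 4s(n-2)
Substitute s(n) = rⁿ and divide through by rⁿ⁻²: r² - 4r - 4 = 0
Discriminant: 4² + 4·4 = 32, not a perfect square, so by the quadratic formula r = (4 ± √32)/2.
General solution: s(n) = A·r₁ⁿ + B·r₂ⁿ where r₁,r₂ = (4 ± √32)/2

Characteristic: r² - 4r - 4 = 0, Roots: r = (4 ± √32)/2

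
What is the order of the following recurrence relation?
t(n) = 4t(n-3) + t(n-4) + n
The order is the largest lag k for which t(n-k) appears. Here the deepest term is t(n-4) (the n term is non-homogeneous and does not affect the order), so the order is 4.

Order 4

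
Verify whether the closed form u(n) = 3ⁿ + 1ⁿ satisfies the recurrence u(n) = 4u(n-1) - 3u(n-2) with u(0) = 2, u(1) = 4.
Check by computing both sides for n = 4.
From the recurrence with u(0) = 2, u(1) = 4:
  u(0) = 2, u(1) = 4, u(2) = 10, u(3) = 28, u(4) = 82
  so the recurrence gives u(4) = 82.
From the proposed closed form u(n) = 3ⁿ + 1ⁿ:
  u(4) = 82.
Both sides give 82 at n = 4, and the initial condition(s) match, so the closed form is consistent.

Yes, the closed form is correct.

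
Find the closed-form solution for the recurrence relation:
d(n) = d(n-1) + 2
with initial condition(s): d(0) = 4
Recurrence: d(n) = d(n-1) + 2, initial: d(0) = 4.
Each step adds 2, so d(n) = d(0) + 2n = 2n + 4.

d(n) = 2n + 4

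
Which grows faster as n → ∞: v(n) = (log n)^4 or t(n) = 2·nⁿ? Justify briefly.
Comparing growth rates:
Growth-rate hierarchy: log n ≺ any polynomial ≺ any exponential cⁿ (c>1) ≺ n! ≺ nⁿ.
super-exponential nⁿ dominates polylogarithmic (log n)^4 asymptotically.

t(n) grows faster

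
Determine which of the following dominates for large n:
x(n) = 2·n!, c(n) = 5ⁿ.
Comparing growth rates:
Growth-rate hierarchy: log n ≺ any polynomial ≺ any exponential cⁿ (c>1) ≺ n! ≺ nⁿ.
factorial dominates exponential base 5 asymptotically.

x(n) grows faster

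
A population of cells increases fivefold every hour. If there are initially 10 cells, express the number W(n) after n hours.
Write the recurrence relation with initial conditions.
Each hour multiplies the count by 5, so the count after n hours depends only on the count after n-1 hours: W(n) = 5 × W(n-1). The starting count gives W(0) = 10.
Unrolling n times gives the closed form W(n) = 10 × 5ⁿ.

W(n) = 5 × W(n-1), W(0) = 10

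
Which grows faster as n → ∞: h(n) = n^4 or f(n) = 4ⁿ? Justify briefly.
Comparing growth rates:
Growth-rate hierarchy: log n ≺ any polynomial ≺ any exponential cⁿ (c>1) ≺ n! ≺ nⁿ.
exponential base 4 dominates polynomial degree 4 asymptotically.

f(n) grows faster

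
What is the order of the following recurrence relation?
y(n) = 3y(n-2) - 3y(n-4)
The order is the largest lag k for which y(n-k) appears. Here the deepest term is y(n-4), so the order is 4.

Order 4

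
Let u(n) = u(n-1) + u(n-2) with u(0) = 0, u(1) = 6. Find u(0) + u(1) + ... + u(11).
Computing the sequence terms: 0, 6, 6, 12, 18, 30, 48, 78, 126, 204, 330, 534
Adding these values together:

1392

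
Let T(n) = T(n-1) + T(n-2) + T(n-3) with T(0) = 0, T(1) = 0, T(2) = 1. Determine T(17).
Computing the sequence terms:
0, 0, 1, 1, 2, 4, 7, 13, 24, 44, 81, 149, 274, 504, 927, 1705, 3136, 5768

5768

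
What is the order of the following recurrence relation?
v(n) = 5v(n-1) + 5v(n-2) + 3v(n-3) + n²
The order is the largest lag k for which v(n-k) appears. Here the deepest term is v(n-3) (the n² term is non-homogeneous and does not affect the order), so the order is 3.

Order 3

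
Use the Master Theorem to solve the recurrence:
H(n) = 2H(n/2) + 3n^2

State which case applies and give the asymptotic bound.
Master Theorem template: H(n) = a·H(n/b) + f(n).
Here: a=2, b=2, f(n)=3n^2
Compute log_b(a) = log_2(2) = 1.
f(n) = 3n^2 = Ω(n^(1+ε)) with ε = 1, and the regularity condition holds (a·f(n/b) = (a/b^2)·f(n) with a/b^2 = 2^-1 < 1). Case 3: H(n) = Θ(f(n)) = Θ(n^2).

Case 3: H(n) = Θ(n^2)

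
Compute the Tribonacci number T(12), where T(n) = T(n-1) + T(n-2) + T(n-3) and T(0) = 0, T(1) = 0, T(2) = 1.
Computing the sequence terms:
0, 0, 1, 1, 2, 4, 7, 13, 24, 44, 81, 149, 274

274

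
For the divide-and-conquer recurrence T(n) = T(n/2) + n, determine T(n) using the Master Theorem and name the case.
Master Theorem template: T(n) = a·T(n/b) + f(n).
Here: a=1, b=2, f(n)=n
Compute log_b(a) = log_2(1) = 0.
f(n) = n = Ω(n^(0+ε)) with ε = 1, and the regularity condition holds (a·f(n/b) = (a/b^1)·f(n) with a/b^1 = 2^-1 < 1). Case 3: T(n) = Θ(f(n)) = Θ(n).

Case 3: T(n) = Θ(n)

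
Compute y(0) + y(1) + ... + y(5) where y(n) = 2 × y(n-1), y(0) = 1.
Computing the sequence terms: 1, 2, 4, 8, 16, 32
Adding these values together:

63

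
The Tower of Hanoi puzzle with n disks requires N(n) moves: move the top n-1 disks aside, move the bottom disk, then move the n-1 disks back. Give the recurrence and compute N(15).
Moving n disks = move the top n-1 disks aside (N(n-1) moves) + move the largest disk (1 move) + move the n-1 disks back on top (N(n-1) moves), so N(n) = 2N(n-1) + 1, with N(1) = 1 (a single disk takes one move).
First terms: 1, 3, 7, 15, 31, 63, … — each is one less than a power of 2. Indeed N(n) + 1 = 2(N(n-1) + 1) with N(1) + 1 = 2, so N(n) + 1 = 2ⁿ and N(n) = 2ⁿ - 1.
Hence N(15) = 2^15 - 1 = 32768 - 1 = 32767.

N(n) = 2N(n-1) + 1, N(1) = 1; N(15) = 32767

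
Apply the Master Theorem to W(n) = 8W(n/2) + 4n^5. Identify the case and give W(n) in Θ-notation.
Master Theorem template: W(n) = a·W(n/b) + f(n).
Here: a=8, b=2, f(n)=4n^5
Compute log_b(a) = log_2(8) = 3.
f(n) = 4n^5 = Ω(n^(3+ε)) with ε = 2, and the regularity condition holds (a·f(n/b) = (a/b^5)·f(n) with a/b^5 = 2^-2 < 1). Case 3: W(n) = Θ(f(n)) = Θ(n^5).

Case 3: W(n) = Θ(n^5)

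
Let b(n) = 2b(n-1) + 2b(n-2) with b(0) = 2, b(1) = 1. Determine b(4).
Computing the sequence terms:
2, 1, 6, 14, 40

40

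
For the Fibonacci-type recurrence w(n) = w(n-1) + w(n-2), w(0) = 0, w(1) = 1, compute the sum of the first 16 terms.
Computing the sequence terms: 0, 1, 1, 2, 3, 5, 8, 13, 21, 34, 55, 89, 144, 233, 377, 610
Adding these values together:

1596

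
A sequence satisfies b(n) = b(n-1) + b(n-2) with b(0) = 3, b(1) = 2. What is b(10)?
Computing the sequence terms:
3, 2, 5, 7, 12, 19, 31, 50, 81, 131, 212

212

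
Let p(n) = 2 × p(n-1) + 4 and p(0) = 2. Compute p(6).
Computing step by step:
p(0) = 2
p(1) = 2 × 2 + 4 = 8
p(2) = 2 × 8 + 4 = 20
p(3) = 2 × 20 + 4 = 44
p(4) = 2 × 44 + 4 = 92
p(5) = 2 × 92 + 4 = 188
p(6) = 2 × 188 + 4 = 380

380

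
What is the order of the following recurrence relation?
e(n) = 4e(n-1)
The order is the largest lag k for which e(n-k) appears. Here the deepest term is e(n-1), so the order is 1.

Order 1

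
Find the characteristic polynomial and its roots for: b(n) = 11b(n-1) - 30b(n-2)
Substitute b(n) = rⁿ and divide through by rⁿ⁻²: r² - 11r + 30 = 0
Factor: (r - 6)(r - 5) = 0, so r = 6, 5.
General solution: b(n) = A·6ⁿ + B·5ⁿ

Characteristic: r² - 11r + 30 = 0, Roots: r = 6, 5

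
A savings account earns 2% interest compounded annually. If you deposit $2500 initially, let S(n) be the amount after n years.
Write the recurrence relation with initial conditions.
Each year the balance grows by 2%, i.e. is multiplied by 1 + 2/100 = 1.02, so S(n) = 1.02 × S(n-1). The initial deposit gives S(0) = 2500.
Unrolling gives the closed form S(n) = 2500 × (1.02)ⁿ.

S(n) = 1.02 × S(n-1), S(0) = 2500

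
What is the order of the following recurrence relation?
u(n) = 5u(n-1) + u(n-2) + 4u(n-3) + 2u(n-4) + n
The order is the largest lag k for which u(n-k) appears. Here the deepest term is u(n-4) (the n term is non-homogeneous and does not affect the order), so the order is 4.

Order 4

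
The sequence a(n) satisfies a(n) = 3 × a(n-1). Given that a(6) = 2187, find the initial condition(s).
In general a(n) = 3ⁿ · a(0). At n = 6: a(0) = a(6) / 3^6 = 2187 / 729 = 3.

a(0) = 3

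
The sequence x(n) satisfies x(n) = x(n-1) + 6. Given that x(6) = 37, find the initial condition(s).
x(6) = x(0) + 6·6, so x(0) = 37 - 36 = 1.

x(0) = 1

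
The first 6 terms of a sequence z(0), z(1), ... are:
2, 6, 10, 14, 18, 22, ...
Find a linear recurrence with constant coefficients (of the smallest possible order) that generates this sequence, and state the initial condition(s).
Look for the lowest-order linear relation among consecutive terms.
Observation: consecutive differences are constant (= 4).
Check at n=2: 1·6 + 4 = 10. ✓

z(n) = z(n-1) + 4, z(0) = 2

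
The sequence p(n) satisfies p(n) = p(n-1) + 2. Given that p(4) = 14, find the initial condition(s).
p(4) = p(0) + 4·2, so p(0) = 14 - 8 = 6.

p(0) = 6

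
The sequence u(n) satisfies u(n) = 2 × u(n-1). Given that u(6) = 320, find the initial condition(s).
In general u(n) = 2ⁿ · u(0). At n = 6: u(0) = u(6) / 2^6 = 320 / 64 = 5.

u(0) = 5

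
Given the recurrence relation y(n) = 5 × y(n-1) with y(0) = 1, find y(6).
Computing step by step:
y(0) = 1
y(1) = 5 × 1 = 5
y(2) = 5 × 5 = 25
y(3) = 5 × 25 = 125
y(4) = 5 × 125 = 625
y(5) = 5 × 625 = 3125
y(6) = 5 × 3125 = 15625

15625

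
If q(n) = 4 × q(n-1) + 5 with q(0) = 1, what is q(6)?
Computing step by step:
q(0) = 1
q(1) = 4 × 1 + 5 = 9
q(2) = 4 × 9 + 5 = 41
q(3) = 4 × 41 + 5 = 169
q(4) = 4 × 169 + 5 = 681
q(5) = 4 × 681 + 5 = 2729
q(6) = 4 × 2729 + 5 = 10921

10921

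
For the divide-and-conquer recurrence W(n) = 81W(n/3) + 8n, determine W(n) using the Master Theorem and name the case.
Master Theorem template: W(n) = a·W(n/b) + f(n).
Here: a=81, b=3, f(n)=8n
Compute log_b(a) = log_3(81) = 4.
f(n) = 8n = O(n^(4-ε)) with ε = 3. Case 1: W(n) = Θ(n^log_b(a)) = Θ(n^4).

Case 1: W(n) = Θ(n^4)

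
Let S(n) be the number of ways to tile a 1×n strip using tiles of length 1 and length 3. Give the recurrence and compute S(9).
Condition on the last tile: it has length 1 (leaving a 1×(n-1) strip) or length 3 (leaving a 1×(n-3) strip), so S(n) = S(n-1) + S(n-3) (order-3 linear recurrence).
For 0 ≤ i < 3 only unit tiles fit, so S(i) = 1.
Iterating the recurrence: S(3) = 2, S(4) = 3, S(5) = 4, S(6) = 6, S(7) = 9, S(8) = 13, S(9) = 19.

S(n) = S(n-1) + S(n-3), with S(i) = 1 for 0 ≤ i < 3; S(9) = 19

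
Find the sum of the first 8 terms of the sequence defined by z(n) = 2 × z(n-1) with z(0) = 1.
Computing the sequence terms: 1, 2, 4, 8, 16, 32, 64, 128
Adding these values together:

255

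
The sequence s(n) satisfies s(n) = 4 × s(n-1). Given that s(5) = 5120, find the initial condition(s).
In general s(n) = 4ⁿ · s(0). At n = 5: s(0) = s(5) / 4^5 = 5120 / 1024 = 5.

s(0) = 5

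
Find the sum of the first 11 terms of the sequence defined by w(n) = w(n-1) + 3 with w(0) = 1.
Computing the sequence terms: 1, 4, 7, 10, 13, 16, 19, 22, 25, 28, 31
Adding these values together:

176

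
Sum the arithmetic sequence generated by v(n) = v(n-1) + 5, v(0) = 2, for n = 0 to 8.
Computing the sequence terms: 2, 7, 12, 17, 22, 27, 32, 37, 42
Adding these values together:

198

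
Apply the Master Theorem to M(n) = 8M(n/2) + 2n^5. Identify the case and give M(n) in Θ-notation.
Master Theorem template: M(n) = a·M(n/b) + f(n).
Here: a=8, b=2, f(n)=2n^5
Compute log_b(a) = log_2(8) = 3.
f(n) = 2n^5 = Ω(n^(3+ε)) with ε = 2, and the regularity condition holds (a·f(n/b) = (a/b^5)·f(n) with a/b^5 = 2^-2 < 1). Case 3: M(n) = Θ(f(n)) = Θ(n^5).

Case 3: M(n) = Θ(n^5)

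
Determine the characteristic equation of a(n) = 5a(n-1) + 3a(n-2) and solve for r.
Substitute a(n) = rⁿ and divide through by rⁿ⁻²: r² - 5r - 3 = 0
Discriminant: 5² + 4·3 = 37, not a perfect square, so by the quadratic formula r = (5 ± √37)/2.
General solution: a(n) = A·r₁ⁿ + B·r₂ⁿ where r₁,r₂ = (5 ± √37)/2

Characteristic: r² - 5r - 3 = 0, Roots: r = (5 ± √37)/2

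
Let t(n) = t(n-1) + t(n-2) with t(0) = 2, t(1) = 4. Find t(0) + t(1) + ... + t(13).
Computing the sequence terms: 2, 4, 6, 10, 16, 26, 42, 68, 110, 178, 288, 466, 754, 1220
Adding these values together:

3190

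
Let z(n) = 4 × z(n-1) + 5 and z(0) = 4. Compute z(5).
Computing step by step:
z(0) = 4
z(1) = 4 × 4 + 5 = 21
z(2) = 4 × 21 + 5 = 89
z(3) = 4 × 89 + 5 = 361
z(4) = 4 × 361 + 5 = 1449
z(5) = 4 × 1449 + 5 = 5801

5801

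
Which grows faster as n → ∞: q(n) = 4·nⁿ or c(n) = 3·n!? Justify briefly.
Comparing growth rates:
Growth-rate hierarchy: log n ≺ any polynomial ≺ any exponential cⁿ (c>1) ≺ n! ≺ nⁿ.
super-exponential nⁿ dominates factorial asymptotically.

q(n) grows faster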